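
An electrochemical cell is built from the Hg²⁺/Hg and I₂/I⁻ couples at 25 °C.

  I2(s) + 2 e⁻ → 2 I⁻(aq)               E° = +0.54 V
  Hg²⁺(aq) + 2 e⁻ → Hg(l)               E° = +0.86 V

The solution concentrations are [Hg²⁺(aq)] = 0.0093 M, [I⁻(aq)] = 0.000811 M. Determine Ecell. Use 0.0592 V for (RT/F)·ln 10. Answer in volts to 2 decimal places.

Hg²⁺/Hg is reduced (cathode, E° = +0.86 V) and I₂/I⁻ is oxidized (anode).
The standard potential is +0.86 − (+0.54) = +0.32 V and the balanced reaction transfers n = 2 electrons.
The balanced reaction is Hg²⁺(aq) + 2 I⁻(aq) → Hg(l) + I2(s), so Q = 1 / ([Hg²⁺(aq)]·[I⁻(aq)]^2) = 1.63×10^8 and log Q = 8.213.
By the Nernst equation, E = +0.32 − (0.0592/2)·(8.213) = +0.08 V.

+0.08 V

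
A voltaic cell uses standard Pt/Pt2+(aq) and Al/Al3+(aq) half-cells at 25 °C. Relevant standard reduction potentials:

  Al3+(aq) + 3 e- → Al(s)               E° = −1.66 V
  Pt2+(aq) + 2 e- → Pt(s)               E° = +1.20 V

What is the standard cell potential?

+2.86 V

Of the two couples in this cell, the one with the more positive reduction potential is reduced at the cathode: here that is Pt²⁺/Pt (+1.20 V); Al³⁺/Al (−1.66 V) is the anode.
E°cell = E°(cathode) − E°(anode) = +1.20 − (−1.66) = +2.86 V.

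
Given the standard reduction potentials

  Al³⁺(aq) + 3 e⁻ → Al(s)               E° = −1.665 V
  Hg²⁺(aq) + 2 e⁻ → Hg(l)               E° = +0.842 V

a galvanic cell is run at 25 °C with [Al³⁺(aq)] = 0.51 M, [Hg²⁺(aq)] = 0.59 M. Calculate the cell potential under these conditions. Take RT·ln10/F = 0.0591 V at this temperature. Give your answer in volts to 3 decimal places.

+2.506 V

Hg²⁺/Hg is reduced (cathode, E° = +0.842 V) and Al³⁺/Al is oxidized (anode).
The standard potential is +0.842 − (−1.665) = +2.507 V and the balanced reaction transfers n = 6 electrons.
For the overall reaction 3 Hg²⁺(aq) + 2 Al(s) → 3 Hg(l) + 2 Al³⁺(aq), Q = [Al³⁺(aq)]^2 / [Hg²⁺(aq)]^3 = 1.27, giving log Q = 0.103.
Applying E = E° − (RT ln10/nF)·log Q gives +2.507 − (0.0591/6)(0.103) = +2.506 V.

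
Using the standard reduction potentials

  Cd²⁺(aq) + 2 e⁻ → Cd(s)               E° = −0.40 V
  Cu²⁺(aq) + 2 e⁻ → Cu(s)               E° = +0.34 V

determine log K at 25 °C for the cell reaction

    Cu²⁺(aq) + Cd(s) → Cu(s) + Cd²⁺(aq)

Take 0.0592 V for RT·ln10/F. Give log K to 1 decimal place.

The Cu²⁺/Cu couple is reduced (cathode); E°cell = +0.34 − (−0.40) = +0.74 V with n = 2.
At equilibrium E = 0, so log K = nE°cell / 0.0592 = (2)(+0.74) / 0.0592 = 25.0.

log K = 25.0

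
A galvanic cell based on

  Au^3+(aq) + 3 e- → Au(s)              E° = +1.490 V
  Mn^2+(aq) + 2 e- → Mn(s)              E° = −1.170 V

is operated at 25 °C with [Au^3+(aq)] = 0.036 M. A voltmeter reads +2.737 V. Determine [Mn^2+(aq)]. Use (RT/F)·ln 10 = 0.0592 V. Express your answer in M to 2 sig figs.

With Au³⁺/Au at the cathode and Mn²⁺/Mn at the anode, E°cell = +1.490 − (−1.170) = +2.660 V (n = 6).
Since E = E° − (0.0592/n)·log Q, log Q = n(E° − E)/0.0592 = −7.804.
For 2 Au^3+(aq) + 3 Mn(s) → 2 Au(s) + 3 Mn^2+(aq), the reaction quotient is Q = [Mn^2+(aq)]^3 / [Au^3+(aq)]^2.
Isolating [Mn^2+(aq)] in Q = 10^{−7.804} yields log [Mn^2+(aq)] = −3.564, i.e. 0.00027 M.

0.00027 M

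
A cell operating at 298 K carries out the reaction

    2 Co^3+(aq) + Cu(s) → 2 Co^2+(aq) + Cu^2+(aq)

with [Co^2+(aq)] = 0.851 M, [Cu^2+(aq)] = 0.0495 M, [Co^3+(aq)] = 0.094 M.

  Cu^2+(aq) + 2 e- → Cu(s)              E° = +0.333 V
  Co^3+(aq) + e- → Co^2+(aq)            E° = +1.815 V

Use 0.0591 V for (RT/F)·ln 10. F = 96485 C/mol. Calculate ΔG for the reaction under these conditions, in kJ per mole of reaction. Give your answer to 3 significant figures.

E°cell = +1.815 − (+0.333) = +1.482 V; the balanced reaction transfers n = 2 electrons.
The reaction quotient is ([Co^2+(aq)]^2·[Cu^2+(aq)]) / [Co^3+(aq)]^2 = 4.06; by Nernst, E = +1.482 − (0.0591/2)(0.608) = +1.4640 V.
Finally ΔG = −nFE = −(2)(96485 C/mol)(+1.4640 V) = −283 kJ/mol.

−283 kJ/mol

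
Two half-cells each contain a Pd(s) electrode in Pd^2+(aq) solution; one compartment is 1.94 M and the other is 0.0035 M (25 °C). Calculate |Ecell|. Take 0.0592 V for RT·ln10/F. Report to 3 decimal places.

For a concentration cell E°cell = 0, since both electrodes use the same couple.
The compartment with the higher Pd^2+(aq) concentration (1.94 M) acts as the cathode; ions are reduced there and produced at the dilute (0.0035 M) anode.
With n = 2, Ecell = −(0.0592/2)·log([dilute]/[conc]) = −(0.0592/2)·log(0.0035/1.94) = +0.081 V.

0.081 V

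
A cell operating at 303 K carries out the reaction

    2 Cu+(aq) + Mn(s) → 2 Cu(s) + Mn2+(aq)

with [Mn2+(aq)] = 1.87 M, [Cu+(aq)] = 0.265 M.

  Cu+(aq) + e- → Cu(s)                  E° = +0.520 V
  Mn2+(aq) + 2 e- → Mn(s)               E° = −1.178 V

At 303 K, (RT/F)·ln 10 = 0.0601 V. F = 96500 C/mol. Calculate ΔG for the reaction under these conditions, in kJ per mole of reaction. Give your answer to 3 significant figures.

The standard cell potential is +0.520 − (−1.178) = +1.698 V, with n = 2 electrons in the balanced equation.
The reaction quotient is [Mn2+(aq)] / [Cu+(aq)]^2 = 26.6; by Nernst, E = +1.698 − (0.0601/2)(1.425) = +1.6552 V.
Finally ΔG = −nFE = −(2)(96500 C/mol)(+1.6552 V) = −319 kJ/mol.

−319 kJ/mol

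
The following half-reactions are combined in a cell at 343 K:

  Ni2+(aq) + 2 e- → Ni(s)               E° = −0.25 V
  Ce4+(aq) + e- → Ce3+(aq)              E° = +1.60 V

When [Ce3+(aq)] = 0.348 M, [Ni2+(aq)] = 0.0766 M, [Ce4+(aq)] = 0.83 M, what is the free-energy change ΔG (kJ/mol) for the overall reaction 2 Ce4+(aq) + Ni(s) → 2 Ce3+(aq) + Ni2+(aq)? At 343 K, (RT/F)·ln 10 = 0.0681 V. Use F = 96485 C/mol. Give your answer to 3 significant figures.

E°cell = +1.60 − (−0.25) = +1.85 V; the balanced reaction transfers n = 2 electrons.
The reaction quotient is ([Ce3+(aq)]^2·[Ni2+(aq)]) / [Ce4+(aq)]^2 = 0.0135; by Nernst, E = +1.85 − (0.0681/2)(−1.871) = +1.9137 V.
Finally ΔG = −nFE = −(2)(96485 C/mol)(+1.9137 V) = −369 kJ/mol.

−369 kJ/mol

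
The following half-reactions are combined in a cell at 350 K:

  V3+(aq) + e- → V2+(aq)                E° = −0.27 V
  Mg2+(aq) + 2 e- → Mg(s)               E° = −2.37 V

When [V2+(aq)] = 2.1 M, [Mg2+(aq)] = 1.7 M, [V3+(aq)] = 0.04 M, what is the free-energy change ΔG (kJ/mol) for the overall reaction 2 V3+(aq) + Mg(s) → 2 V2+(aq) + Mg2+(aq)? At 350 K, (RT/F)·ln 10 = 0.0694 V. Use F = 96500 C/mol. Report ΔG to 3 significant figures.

E°cell = −0.27 − (−2.37) = +2.10 V; the balanced reaction transfers n = 2 electrons.
The reaction quotient is ([V2+(aq)]^2·[Mg2+(aq)]) / [V3+(aq)]^2 = 4.69×10^3; by Nernst, E = +2.10 − (0.0694/2)(3.671) = +1.9726 V.
ΔG = −nFE = −(2)(96500)(+1.9726) J/mol = −381 kJ/mol.

−381 kJ/mol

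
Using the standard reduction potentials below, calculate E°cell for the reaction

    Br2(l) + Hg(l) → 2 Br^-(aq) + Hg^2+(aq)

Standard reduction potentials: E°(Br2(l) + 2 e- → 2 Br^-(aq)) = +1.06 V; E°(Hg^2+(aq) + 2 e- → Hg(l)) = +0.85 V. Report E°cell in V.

Br2(l) gains electrons, so the Br₂/Br⁻ couple is the cathode; the Hg²⁺/Hg couple is the anode.
E°cell = E°(cathode) − E°(anode) = +1.06 − (+0.85) = +0.21 V.

+0.21 V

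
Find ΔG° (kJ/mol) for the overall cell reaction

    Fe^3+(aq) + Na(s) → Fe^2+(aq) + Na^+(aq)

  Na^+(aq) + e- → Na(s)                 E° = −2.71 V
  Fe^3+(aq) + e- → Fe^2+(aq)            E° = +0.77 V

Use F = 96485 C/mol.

In the reaction as written Fe^3+(aq) is reduced, so the Fe³⁺/Fe²⁺ couple is the cathode and Na⁺/Na is the anode.
E°cell = +0.77 − (−2.71) = +3.48 V; balancing electrons gives n = 1.
ΔG° = −nFE°cell = −(1)(96485)(+3.48) J/mol = −336 kJ/mol.

−336 kJ/mol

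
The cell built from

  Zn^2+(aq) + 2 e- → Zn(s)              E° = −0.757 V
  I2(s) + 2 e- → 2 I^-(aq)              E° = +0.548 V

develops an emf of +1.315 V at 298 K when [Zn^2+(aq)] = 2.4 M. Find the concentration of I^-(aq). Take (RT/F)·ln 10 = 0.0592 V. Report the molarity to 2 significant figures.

0.44 M

The I₂/I⁻ couple has the larger reduction potential, so it is the cathode: E°cell = +0.548 − (−0.757) = +1.305 V and n = 2.
Rearranging E = E° − (0.0592/n)·log Q gives log Q = 2(+1.305 − (+1.315))/0.0592 = −0.338.
Balancing electrons gives I2(s) + Zn(s) → 2 I^-(aq) + Zn^2+(aq); thus Q = [I^-(aq)]^2·[Zn^2+(aq)].
Solving for the unknown gives log [I^-(aq)] = −0.359, so [I^-(aq)] ≈ 0.44 M.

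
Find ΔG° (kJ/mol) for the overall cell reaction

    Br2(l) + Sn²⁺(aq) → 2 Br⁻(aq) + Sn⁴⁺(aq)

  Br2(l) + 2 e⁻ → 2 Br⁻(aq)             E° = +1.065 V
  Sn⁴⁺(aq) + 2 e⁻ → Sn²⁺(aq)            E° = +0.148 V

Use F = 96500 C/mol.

In the reaction as written Br2(l) is reduced, so the Br₂/Br⁻ couple is the cathode and Sn⁴⁺/Sn²⁺ is the anode.
E°cell = +1.065 − (+0.148) = +0.917 V; balancing electrons gives n = 2.
ΔG° = −nFE°cell = −(2)(96500)(+0.917) J/mol = −177 kJ/mol.

−177 kJ/mol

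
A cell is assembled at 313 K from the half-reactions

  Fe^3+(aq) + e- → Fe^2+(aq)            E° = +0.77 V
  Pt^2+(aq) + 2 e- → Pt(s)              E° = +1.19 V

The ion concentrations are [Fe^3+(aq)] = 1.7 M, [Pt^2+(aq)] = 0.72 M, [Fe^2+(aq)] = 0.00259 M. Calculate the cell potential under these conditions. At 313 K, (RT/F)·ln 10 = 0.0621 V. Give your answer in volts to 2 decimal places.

Pt²⁺/Pt is reduced (cathode, E° = +1.19 V) and Fe³⁺/Fe²⁺ is oxidized (anode).
E°cell = +1.19 − (+0.77) = +0.42 V, with n = 2 electrons transferred.
For the overall reaction Pt^2+(aq) + 2 Fe^2+(aq) → Pt(s) + 2 Fe^3+(aq), Q = [Fe^3+(aq)]^2 / ([Pt^2+(aq)]·[Fe^2+(aq)]^2) = 5.98×10^5, giving log Q = 5.777.
E = E° − (0.0621/n)·log Q = +0.42 − (0.0621/2)(5.777) = +0.24 V.

+0.24 V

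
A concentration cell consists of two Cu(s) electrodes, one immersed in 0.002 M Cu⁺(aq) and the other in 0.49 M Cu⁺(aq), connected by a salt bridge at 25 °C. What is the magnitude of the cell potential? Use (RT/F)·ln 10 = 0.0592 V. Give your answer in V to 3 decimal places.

For a concentration cell E°cell = 0, since both electrodes use the same couple.
The compartment with the higher Cu⁺(aq) concentration (0.49 M) acts as the cathode; ions are reduced there and produced at the dilute (0.002 M) anode.
With n = 1, Ecell = −(0.0592/1)·log([dilute]/[conc]) = −(0.0592/1)·log(0.002/0.49) = +0.141 V.

0.141 V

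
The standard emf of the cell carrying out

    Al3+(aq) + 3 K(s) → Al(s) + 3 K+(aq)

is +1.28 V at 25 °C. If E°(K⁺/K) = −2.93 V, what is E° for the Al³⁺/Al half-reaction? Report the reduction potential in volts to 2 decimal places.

−1.65 V

In the reaction as written the Al³⁺/Al couple is reduced (cathode) and K⁺/K is oxidized (anode), so E°cell = E°(Al³⁺/Al) − E°(K⁺/K).
E°(Al³⁺/Al) = E°cell + E°(anode) = +1.28 + (−2.93) = −1.65 V.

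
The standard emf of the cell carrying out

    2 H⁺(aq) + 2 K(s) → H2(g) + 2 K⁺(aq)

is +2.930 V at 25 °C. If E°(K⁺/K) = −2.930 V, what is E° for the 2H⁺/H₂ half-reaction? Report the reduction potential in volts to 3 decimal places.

+0.000 V

In the reaction as written the 2H⁺/H₂ couple is reduced (cathode) and K⁺/K is oxidized (anode), so E°cell = E°(2H⁺/H₂) − E°(K⁺/K).
E°(2H⁺/H₂) = E°cell + E°(anode) = +2.930 + (−2.930) = +0.000 V.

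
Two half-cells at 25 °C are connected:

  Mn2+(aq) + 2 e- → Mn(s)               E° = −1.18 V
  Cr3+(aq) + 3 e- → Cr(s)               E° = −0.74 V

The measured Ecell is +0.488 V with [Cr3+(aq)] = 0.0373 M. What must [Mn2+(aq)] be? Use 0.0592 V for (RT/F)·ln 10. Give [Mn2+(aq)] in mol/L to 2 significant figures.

The Cr³⁺/Cr couple has the larger reduction potential, so it is the cathode: E°cell = −0.74 − (−1.18) = +0.44 V and n = 6.
Since E = E° − (0.0592/n)·log Q, log Q = n(E° − E)/0.0592 = −4.865.
Balancing electrons gives 2 Cr3+(aq) + 3 Mn(s) → 2 Cr(s) + 3 Mn2+(aq); thus Q = [Mn2+(aq)]^3 / [Cr3+(aq)]^2.
Solving for the unknown gives log [Mn2+(aq)] = −2.574, so [Mn2+(aq)] ≈ 0.0027 M.

0.0027 M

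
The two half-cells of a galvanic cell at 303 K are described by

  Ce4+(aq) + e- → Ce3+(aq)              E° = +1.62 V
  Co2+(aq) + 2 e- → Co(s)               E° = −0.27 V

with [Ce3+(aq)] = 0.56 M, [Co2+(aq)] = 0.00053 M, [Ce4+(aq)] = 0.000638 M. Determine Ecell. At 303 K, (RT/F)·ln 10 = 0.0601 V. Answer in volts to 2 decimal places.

+1.81 V

Ce⁴⁺/Ce³⁺ is reduced (cathode, E° = +1.62 V) and Co²⁺/Co is oxidized (anode).
E°cell = +1.62 − (−0.27) = +1.89 V, with n = 2 electrons transferred.
Balancing gives 2 Ce4+(aq) + Co(s) → 2 Ce3+(aq) + Co2+(aq); hence Q = ([Ce3+(aq)]^2·[Co2+(aq)]) / [Ce4+(aq)]^2 = 408 (log Q = 2.611).
E = E° − (0.0601/n)·log Q = +1.89 − (0.0601/2)(2.611) = +1.81 V.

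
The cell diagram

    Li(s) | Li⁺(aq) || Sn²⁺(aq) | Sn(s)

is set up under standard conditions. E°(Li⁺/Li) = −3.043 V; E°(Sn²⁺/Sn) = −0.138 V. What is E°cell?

By convention the left-hand electrode in cell notation is the anode (oxidation) and the right-hand electrode is the cathode (reduction).
E°cell = E°(right) − E°(left) = −0.138 − (−3.043) = +2.905 V.

+2.905 V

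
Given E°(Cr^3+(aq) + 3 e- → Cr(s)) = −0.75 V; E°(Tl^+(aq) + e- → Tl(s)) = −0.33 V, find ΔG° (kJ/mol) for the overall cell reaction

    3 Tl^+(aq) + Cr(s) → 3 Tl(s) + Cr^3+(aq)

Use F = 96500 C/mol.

−122 kJ/mol

In the reaction as written Tl^+(aq) is reduced, so the Tl⁺/Tl couple is the cathode and Cr³⁺/Cr is the anode.
E°cell = −0.33 − (−0.75) = +0.42 V; balancing electrons gives n = 3.
ΔG° = −nFE°cell = −(3)(96500)(+0.42) J/mol = −122 kJ/mol.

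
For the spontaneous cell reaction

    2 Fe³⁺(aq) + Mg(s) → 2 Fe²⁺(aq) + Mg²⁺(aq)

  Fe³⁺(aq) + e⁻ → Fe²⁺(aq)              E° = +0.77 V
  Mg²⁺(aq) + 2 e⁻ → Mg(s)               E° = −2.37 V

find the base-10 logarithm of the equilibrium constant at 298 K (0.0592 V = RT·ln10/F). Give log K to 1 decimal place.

The Fe³⁺/Fe²⁺ couple is reduced (cathode); E°cell = +0.77 − (−2.37) = +3.14 V with n = 2.
At equilibrium E = 0, so log K = nE°cell / 0.0592 = (2)(+3.14) / 0.0592 = 106.1.

log K = 106.1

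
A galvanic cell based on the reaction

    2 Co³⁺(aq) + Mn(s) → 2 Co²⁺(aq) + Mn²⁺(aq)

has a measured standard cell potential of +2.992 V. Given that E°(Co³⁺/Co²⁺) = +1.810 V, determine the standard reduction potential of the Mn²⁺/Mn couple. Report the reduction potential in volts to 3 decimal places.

−1.182 V

In the reaction as written the Co³⁺/Co²⁺ couple is reduced (cathode) and Mn²⁺/Mn is oxidized (anode), so E°cell = E°(Co³⁺/Co²⁺) − E°(Mn²⁺/Mn).
E°(Mn²⁺/Mn) = E°(cathode) − E°cell = +1.810 − (+2.992) = −1.182 V.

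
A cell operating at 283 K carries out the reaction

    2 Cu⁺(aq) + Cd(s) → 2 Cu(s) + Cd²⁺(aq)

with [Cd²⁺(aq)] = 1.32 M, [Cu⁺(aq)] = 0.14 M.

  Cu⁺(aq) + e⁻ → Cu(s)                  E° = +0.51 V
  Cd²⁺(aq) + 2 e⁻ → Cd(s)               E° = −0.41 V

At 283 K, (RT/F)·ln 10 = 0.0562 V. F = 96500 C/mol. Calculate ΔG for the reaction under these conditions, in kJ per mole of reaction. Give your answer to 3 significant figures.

−168 kJ/mol

E°cell = +0.51 − (−0.41) = +0.92 V; the balanced reaction transfers n = 2 electrons.
Q = [Cd²⁺(aq)] / [Cu⁺(aq)]^2 = 67.3, so log Q = 1.828 and E = +0.92 − (0.0562/2)(1.828) = +0.8686 V.
Finally ΔG = −nFE = −(2)(96500 C/mol)(+0.8686 V) = −168 kJ/mol.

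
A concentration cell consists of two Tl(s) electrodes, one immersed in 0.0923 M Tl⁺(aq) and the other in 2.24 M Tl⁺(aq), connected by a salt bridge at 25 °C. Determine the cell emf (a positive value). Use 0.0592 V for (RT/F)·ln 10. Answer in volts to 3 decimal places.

For a concentration cell E°cell = 0, since both electrodes use the same couple.
The compartment with the higher Tl⁺(aq) concentration (2.24 M) acts as the cathode; ions are reduced there and produced at the dilute (0.0923 M) anode.
With n = 1, Ecell = −(0.0592/1)·log([dilute]/[conc]) = −(0.0592/1)·log(0.0923/2.24) = +0.082 V.

0.082 V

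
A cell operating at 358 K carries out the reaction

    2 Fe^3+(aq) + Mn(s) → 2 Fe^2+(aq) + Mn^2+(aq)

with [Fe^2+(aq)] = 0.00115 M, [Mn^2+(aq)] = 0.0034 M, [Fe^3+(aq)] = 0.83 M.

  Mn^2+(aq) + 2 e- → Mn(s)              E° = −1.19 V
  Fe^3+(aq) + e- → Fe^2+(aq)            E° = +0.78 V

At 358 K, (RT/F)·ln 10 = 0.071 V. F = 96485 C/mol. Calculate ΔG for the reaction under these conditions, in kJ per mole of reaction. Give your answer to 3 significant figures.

−436 kJ/mol

E°cell = +0.78 − (−1.19) = +1.97 V; the balanced reaction transfers n = 2 electrons.
The reaction quotient is ([Fe^2+(aq)]^2·[Mn^2+(aq)]) / [Fe^3+(aq)]^2 = 6.53×10^−9; by Nernst, E = +1.97 − (0.071/2)(−8.185) = +2.2606 V.
ΔG = −nFE = −(2)(96485)(+2.2606) J/mol = −436 kJ/mol.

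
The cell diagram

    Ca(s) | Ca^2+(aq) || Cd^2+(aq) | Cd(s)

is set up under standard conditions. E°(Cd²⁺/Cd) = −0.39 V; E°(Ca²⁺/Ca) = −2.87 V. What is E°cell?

By convention the left-hand electrode in cell notation is the anode (oxidation) and the right-hand electrode is the cathode (reduction).
E°cell = E°(right) − E°(left) = −0.39 − (−2.87) = +2.48 V.

+2.48 V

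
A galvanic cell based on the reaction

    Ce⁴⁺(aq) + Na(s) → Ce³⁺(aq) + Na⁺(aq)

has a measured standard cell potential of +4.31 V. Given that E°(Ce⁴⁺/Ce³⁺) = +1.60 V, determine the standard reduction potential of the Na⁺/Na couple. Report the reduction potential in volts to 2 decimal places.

−2.71 V

In the reaction as written the Ce⁴⁺/Ce³⁺ couple is reduced (cathode) and Na⁺/Na is oxidized (anode), so E°cell = E°(Ce⁴⁺/Ce³⁺) − E°(Na⁺/Na).
E°(Na⁺/Na) = E°(cathode) − E°cell = +1.60 − (+4.31) = −2.71 V.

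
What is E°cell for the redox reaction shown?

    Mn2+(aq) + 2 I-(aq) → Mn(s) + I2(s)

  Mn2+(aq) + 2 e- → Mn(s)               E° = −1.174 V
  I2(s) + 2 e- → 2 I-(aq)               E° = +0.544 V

Mn2+(aq) gains electrons, so the Mn²⁺/Mn couple is the cathode; the I₂/I⁻ couple is the anode.
E°cell = E°(cathode) − E°(anode) = −1.174 − (+0.544) = −1.718 V.

−1.718 V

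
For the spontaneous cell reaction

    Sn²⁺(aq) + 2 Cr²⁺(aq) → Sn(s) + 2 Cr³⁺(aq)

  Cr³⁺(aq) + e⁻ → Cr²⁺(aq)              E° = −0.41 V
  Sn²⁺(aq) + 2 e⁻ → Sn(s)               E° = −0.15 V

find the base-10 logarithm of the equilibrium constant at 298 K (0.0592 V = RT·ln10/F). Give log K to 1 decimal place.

The Sn²⁺/Sn couple is reduced (cathode); E°cell = −0.15 − (−0.41) = +0.26 V with n = 2.
At equilibrium E = 0, so log K = nE°cell / 0.0592 = (2)(+0.26) / 0.0592 = 8.8.

log K = 8.8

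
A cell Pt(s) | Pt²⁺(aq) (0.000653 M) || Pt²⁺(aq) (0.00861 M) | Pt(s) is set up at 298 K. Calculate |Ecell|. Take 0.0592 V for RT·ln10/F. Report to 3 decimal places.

0.033 V

For a concentration cell E°cell = 0, since both electrodes use the same couple.
The compartment with the higher Pt²⁺(aq) concentration (0.00861 M) acts as the cathode; ions are reduced there and produced at the dilute (0.000653 M) anode.
With n = 2, Ecell = −(0.0592/2)·log([dilute]/[conc]) = −(0.0592/2)·log(0.000653/0.00861) = +0.033 V.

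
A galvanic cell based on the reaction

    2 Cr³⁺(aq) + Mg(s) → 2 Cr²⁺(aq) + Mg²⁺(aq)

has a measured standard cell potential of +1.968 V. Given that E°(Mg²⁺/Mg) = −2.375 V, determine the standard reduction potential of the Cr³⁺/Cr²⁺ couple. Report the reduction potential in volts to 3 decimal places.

−0.407 V

In the reaction as written the Cr³⁺/Cr²⁺ couple is reduced (cathode) and Mg²⁺/Mg is oxidized (anode), so E°cell = E°(Cr³⁺/Cr²⁺) − E°(Mg²⁺/Mg).
E°(Cr³⁺/Cr²⁺) = E°cell + E°(anode) = +1.968 + (−2.375) = −0.407 V.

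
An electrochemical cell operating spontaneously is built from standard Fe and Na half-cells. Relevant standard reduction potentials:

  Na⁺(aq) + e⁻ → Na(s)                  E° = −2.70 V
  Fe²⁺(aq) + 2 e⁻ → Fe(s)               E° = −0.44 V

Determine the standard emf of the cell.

Of the two couples in this cell, the one with the more positive reduction potential is reduced at the cathode: here that is Fe²⁺/Fe (−0.44 V); Na⁺/Na (−2.70 V) is the anode.
E°cell = E°(cathode) − E°(anode) = −0.44 − (−2.70) = +2.26 V.

+2.26 V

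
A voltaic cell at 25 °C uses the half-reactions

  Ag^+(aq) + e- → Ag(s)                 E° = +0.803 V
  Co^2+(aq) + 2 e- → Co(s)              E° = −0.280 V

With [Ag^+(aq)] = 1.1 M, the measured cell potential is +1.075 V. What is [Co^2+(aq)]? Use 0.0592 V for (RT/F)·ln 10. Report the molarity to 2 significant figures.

2.3 M

With Ag⁺/Ag at the cathode and Co²⁺/Co at the anode, E°cell = +0.803 − (−0.280) = +1.083 V (n = 2).
Since E = E° − (0.0592/n)·log Q, log Q = n(E° − E)/0.0592 = 0.270.
For 2 Ag^+(aq) + Co(s) → 2 Ag(s) + Co^2+(aq), the reaction quotient is Q = [Co^2+(aq)] / [Ag^+(aq)]^2.
Substituting the known concentrations and solving, log [Co^2+(aq)] = 0.353 and [Co^2+(aq)] = 2.3 M.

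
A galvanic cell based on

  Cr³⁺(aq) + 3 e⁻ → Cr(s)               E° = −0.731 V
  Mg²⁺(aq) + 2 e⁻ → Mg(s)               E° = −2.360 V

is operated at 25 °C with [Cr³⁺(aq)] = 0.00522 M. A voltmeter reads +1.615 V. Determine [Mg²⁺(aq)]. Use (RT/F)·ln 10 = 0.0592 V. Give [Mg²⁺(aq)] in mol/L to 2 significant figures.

0.089 M

Cr³⁺/Cr is the cathode (higher E°); E°cell = −0.731 − (−2.360) = +1.629 V with n = 6.
From the Nernst equation, log Q = n(E° − E)/0.0592 = 6·(+1.629 − (+1.615))/0.0592 = 1.419.
Balancing electrons gives 2 Cr³⁺(aq) + 3 Mg(s) → 2 Cr(s) + 3 Mg²⁺(aq); thus Q = [Mg²⁺(aq)]^3 / [Cr³⁺(aq)]^2.
Isolating [Mg²⁺(aq)] in Q = 10^{1.419} yields log [Mg²⁺(aq)] = −1.049, i.e. 0.089 M.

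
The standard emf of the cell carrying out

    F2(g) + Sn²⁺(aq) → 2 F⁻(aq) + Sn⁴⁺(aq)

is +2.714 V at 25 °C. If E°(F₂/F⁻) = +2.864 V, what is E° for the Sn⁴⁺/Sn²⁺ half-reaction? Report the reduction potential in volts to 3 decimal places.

+0.150 V

In the reaction as written the F₂/F⁻ couple is reduced (cathode) and Sn⁴⁺/Sn²⁺ is oxidized (anode), so E°cell = E°(F₂/F⁻) − E°(Sn⁴⁺/Sn²⁺).
E°(Sn⁴⁺/Sn²⁺) = E°(cathode) − E°cell = +2.864 − (+2.714) = +0.150 V.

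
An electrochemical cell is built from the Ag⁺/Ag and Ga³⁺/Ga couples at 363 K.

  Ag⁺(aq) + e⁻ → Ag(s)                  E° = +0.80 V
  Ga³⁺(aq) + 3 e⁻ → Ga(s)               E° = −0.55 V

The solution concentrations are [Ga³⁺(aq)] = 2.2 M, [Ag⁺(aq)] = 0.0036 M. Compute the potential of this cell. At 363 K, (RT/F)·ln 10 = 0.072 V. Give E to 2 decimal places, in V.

+1.17 V

Since E°(Ag⁺/Ag) > E°(Ga³⁺/Ga), Ag⁺/Ag serves as the cathode.
The standard potential is +0.80 − (−0.55) = +1.35 V and the balanced reaction transfers n = 3 electrons.
For the overall reaction 3 Ag⁺(aq) + Ga(s) → 3 Ag(s) + Ga³⁺(aq), Q = [Ga³⁺(aq)] / [Ag⁺(aq)]^3 = 4.72×10^7, giving log Q = 7.674.
By the Nernst equation, E = +1.35 − (0.072/3)·(7.674) = +1.17 V.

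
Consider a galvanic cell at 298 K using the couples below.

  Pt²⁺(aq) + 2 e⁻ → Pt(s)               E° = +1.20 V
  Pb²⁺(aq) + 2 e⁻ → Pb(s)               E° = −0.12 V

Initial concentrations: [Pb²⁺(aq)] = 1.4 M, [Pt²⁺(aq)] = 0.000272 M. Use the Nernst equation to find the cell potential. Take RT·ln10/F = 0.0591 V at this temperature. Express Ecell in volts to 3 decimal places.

+1.210 V

The Pt²⁺/Pt couple has the more positive E°, so it is the cathode; Pb²⁺/Pb is the anode.
E°cell = +1.20 − (−0.12) = +1.32 V, with n = 2 electrons transferred.
For the overall reaction Pt²⁺(aq) + Pb(s) → Pt(s) + Pb²⁺(aq), Q = [Pb²⁺(aq)] / [Pt²⁺(aq)] = 5.15×10^3, giving log Q = 3.712.
Applying E = E° − (RT ln10/nF)·log Q gives +1.32 − (0.0591/2)(3.712) = +1.210 V.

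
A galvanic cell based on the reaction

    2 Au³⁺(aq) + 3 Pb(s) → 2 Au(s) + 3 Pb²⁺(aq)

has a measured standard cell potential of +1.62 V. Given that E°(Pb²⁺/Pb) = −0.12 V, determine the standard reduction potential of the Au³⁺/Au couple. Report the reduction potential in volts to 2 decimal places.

+1.50 V

In the reaction as written the Au³⁺/Au couple is reduced (cathode) and Pb²⁺/Pb is oxidized (anode), so E°cell = E°(Au³⁺/Au) − E°(Pb²⁺/Pb).
E°(Au³⁺/Au) = E°cell + E°(anode) = +1.62 + (−0.12) = +1.50 V.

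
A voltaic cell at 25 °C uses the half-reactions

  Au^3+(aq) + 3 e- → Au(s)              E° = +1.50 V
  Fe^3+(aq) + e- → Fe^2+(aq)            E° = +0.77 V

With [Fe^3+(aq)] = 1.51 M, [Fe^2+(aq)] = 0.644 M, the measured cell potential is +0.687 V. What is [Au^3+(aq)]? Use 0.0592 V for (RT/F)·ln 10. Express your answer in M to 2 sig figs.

0.085 M

Au³⁺/Au is the cathode (higher E°); E°cell = +1.50 − (+0.77) = +0.73 V with n = 3.
From the Nernst equation, log Q = n(E° − E)/0.0592 = 3·(+0.73 − (+0.687))/0.0592 = 2.179.
Balancing electrons gives Au^3+(aq) + 3 Fe^2+(aq) → Au(s) + 3 Fe^3+(aq); thus Q = [Fe^3+(aq)]^3 / ([Au^3+(aq)]·[Fe^2+(aq)]^3).
Solving for the unknown gives log [Au^3+(aq)] = −1.069, so [Au^3+(aq)] ≈ 0.085 M.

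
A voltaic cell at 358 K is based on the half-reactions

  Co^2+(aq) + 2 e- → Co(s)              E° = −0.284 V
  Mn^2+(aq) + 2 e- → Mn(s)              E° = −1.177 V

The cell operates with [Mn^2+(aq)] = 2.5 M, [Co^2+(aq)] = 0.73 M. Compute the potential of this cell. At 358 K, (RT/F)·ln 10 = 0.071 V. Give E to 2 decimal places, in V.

+0.87 V

Co²⁺/Co is reduced (cathode, E° = −0.284 V) and Mn²⁺/Mn is oxidized (anode).
E°cell = E°cat − E°an = −0.284 − (−1.177) = +0.893 V; n = 2.
For the overall reaction Co^2+(aq) + Mn(s) → Co(s) + Mn^2+(aq), Q = [Mn^2+(aq)] / [Co^2+(aq)] = 3.42, giving log Q = 0.535.
Applying E = E° − (RT ln10/nF)·log Q gives +0.893 − (0.071/2)(0.535) = +0.87 V.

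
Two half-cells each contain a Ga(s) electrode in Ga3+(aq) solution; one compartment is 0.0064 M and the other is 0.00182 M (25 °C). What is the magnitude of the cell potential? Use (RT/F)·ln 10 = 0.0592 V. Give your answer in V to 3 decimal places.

For a concentration cell E°cell = 0, since both electrodes use the same couple.
The compartment with the higher Ga3+(aq) concentration (0.0064 M) acts as the cathode; ions are reduced there and produced at the dilute (0.00182 M) anode.
With n = 3, Ecell = −(0.0592/3)·log([dilute]/[conc]) = −(0.0592/3)·log(0.00182/0.0064) = +0.011 V.

0.011 V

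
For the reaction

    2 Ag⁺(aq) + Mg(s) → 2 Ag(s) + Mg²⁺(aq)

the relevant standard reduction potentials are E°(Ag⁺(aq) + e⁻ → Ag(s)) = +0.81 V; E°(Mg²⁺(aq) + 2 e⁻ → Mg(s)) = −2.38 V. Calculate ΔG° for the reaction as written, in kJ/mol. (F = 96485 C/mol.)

−616 kJ/mol

In the reaction as written Ag⁺(aq) is reduced, so the Ag⁺/Ag couple is the cathode and Mg²⁺/Mg is the anode.
E°cell = +0.81 − (−2.38) = +3.19 V; balancing electrons gives n = 2.
ΔG° = −nFE°cell = −(2)(96485)(+3.19) J/mol = −616 kJ/mol.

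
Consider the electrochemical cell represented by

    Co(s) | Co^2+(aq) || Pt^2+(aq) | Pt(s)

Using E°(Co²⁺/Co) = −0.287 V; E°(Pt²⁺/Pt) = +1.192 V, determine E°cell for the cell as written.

By convention the left-hand electrode in cell notation is the anode (oxidation) and the right-hand electrode is the cathode (reduction).
E°cell = E°(right) − E°(left) = +1.192 − (−0.287) = +1.479 V.

+1.479 V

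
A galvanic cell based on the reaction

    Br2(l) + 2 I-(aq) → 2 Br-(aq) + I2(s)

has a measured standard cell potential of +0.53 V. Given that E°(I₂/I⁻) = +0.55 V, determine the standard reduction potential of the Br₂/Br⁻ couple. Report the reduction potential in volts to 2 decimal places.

In the reaction as written the Br₂/Br⁻ couple is reduced (cathode) and I₂/I⁻ is oxidized (anode), so E°cell = E°(Br₂/Br⁻) − E°(I₂/I⁻).
E°(Br₂/Br⁻) = E°cell + E°(anode) = +0.53 + (+0.55) = +1.08 V.

+1.08 V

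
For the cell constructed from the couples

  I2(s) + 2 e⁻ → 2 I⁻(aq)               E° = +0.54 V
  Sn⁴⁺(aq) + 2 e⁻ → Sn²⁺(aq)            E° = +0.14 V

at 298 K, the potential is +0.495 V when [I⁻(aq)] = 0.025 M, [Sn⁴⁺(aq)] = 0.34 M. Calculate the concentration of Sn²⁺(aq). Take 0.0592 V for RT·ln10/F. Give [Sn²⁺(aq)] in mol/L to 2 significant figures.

The I₂/I⁻ couple has the larger reduction potential, so it is the cathode: E°cell = +0.54 − (+0.14) = +0.40 V and n = 2.
Since E = E° − (0.0592/n)·log Q, log Q = n(E° − E)/0.0592 = −3.209.
For I2(s) + Sn²⁺(aq) → 2 I⁻(aq) + Sn⁴⁺(aq), the reaction quotient is Q = ([I⁻(aq)]^2·[Sn⁴⁺(aq)]) / [Sn²⁺(aq)].
Solving for the unknown gives log [Sn²⁺(aq)] = −0.464, so [Sn²⁺(aq)] ≈ 0.34 M.

0.34 M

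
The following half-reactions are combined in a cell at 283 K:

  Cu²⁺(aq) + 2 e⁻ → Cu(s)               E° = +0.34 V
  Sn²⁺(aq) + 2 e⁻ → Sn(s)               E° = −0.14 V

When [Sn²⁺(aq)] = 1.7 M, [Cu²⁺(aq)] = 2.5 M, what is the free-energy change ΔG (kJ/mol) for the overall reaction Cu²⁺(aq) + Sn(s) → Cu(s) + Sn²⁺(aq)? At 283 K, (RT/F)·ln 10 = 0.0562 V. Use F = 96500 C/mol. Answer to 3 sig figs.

With Cu²⁺/Cu reduced at the cathode, E°cell = +0.34 − (−0.14) = +0.48 V and n = 2.
The reaction quotient is [Sn²⁺(aq)] / [Cu²⁺(aq)] = 0.68; by Nernst, E = +0.48 − (0.0562/2)(−0.167) = +0.4847 V.
ΔG = −nFE = −(2)(96500)(+0.4847) J/mol = −93.5 kJ/mol.

−93.5 kJ/mol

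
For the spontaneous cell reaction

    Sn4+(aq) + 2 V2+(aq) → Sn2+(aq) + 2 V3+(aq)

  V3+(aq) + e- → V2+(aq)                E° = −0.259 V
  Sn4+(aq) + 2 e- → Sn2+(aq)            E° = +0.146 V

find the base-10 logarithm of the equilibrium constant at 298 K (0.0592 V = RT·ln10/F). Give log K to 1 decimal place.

log K = 13.7

The Sn⁴⁺/Sn²⁺ couple is reduced (cathode); E°cell = +0.146 − (−0.259) = +0.405 V with n = 2.
At equilibrium E = 0, so log K = nE°cell / 0.0592 = (2)(+0.405) / 0.0592 = 13.7.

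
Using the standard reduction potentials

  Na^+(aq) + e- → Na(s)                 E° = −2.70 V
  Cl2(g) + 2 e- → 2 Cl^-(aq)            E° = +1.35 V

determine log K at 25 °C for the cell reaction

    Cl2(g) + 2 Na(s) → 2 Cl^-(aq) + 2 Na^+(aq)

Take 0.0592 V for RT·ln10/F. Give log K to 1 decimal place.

log K = 136.8

The Cl₂/Cl⁻ couple is reduced (cathode); E°cell = +1.35 − (−2.70) = +4.05 V with n = 2.
At equilibrium E = 0, so log K = nE°cell / 0.0592 = (2)(+4.05) / 0.0592 = 136.8.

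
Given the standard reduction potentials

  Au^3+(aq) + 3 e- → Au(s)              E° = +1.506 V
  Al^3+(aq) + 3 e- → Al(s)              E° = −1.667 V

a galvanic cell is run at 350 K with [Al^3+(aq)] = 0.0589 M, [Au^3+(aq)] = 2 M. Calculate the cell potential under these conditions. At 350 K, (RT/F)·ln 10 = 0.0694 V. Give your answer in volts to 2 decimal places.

+3.21 V

Since E°(Au³⁺/Au) > E°(Al³⁺/Al), Au³⁺/Au serves as the cathode.
The standard potential is +1.506 − (−1.667) = +3.173 V and the balanced reaction transfers n = 3 electrons.
Balancing gives Au^3+(aq) + Al(s) → Au(s) + Al^3+(aq); hence Q = [Al^3+(aq)] / [Au^3+(aq)] = 0.0295 (log Q = −1.531).
By the Nernst equation, E = +3.173 − (0.0694/3)·(−1.531) = +3.21 V.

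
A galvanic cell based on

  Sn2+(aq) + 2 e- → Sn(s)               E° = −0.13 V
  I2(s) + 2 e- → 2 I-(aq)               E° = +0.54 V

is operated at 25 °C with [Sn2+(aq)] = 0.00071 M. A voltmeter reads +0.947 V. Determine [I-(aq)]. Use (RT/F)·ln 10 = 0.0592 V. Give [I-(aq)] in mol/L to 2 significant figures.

0.00079 M

With I₂/I⁻ at the cathode and Sn²⁺/Sn at the anode, E°cell = +0.54 − (−0.13) = +0.67 V (n = 2).
Since E = E° − (0.0592/n)·log Q, log Q = n(E° − E)/0.0592 = −9.358.
Balancing electrons gives I2(s) + Sn(s) → 2 I-(aq) + Sn2+(aq); thus Q = [I-(aq)]^2·[Sn2+(aq)].
Substituting the known concentrations and solving, log [I-(aq)] = −3.105 and [I-(aq)] = 0.00079 M.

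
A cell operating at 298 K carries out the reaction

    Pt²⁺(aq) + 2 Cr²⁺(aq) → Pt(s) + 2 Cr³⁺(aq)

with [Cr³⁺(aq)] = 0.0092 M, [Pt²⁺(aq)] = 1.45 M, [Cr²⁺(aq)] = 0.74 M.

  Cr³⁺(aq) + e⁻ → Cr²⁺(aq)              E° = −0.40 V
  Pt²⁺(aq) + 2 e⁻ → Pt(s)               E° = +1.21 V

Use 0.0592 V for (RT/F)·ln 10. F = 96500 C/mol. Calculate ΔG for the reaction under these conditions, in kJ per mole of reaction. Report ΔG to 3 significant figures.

The standard cell potential is +1.21 − (−0.40) = +1.61 V, with n = 2 electrons in the balanced equation.
The reaction quotient is [Cr³⁺(aq)]^2 / ([Pt²⁺(aq)]·[Cr²⁺(aq)]^2) = 0.000107; by Nernst, E = +1.61 − (0.0592/2)(−3.972) = +1.7276 V.
ΔG = −nFE = −(2)(96500)(+1.7276) J/mol = −333 kJ/mol.

−333 kJ/mol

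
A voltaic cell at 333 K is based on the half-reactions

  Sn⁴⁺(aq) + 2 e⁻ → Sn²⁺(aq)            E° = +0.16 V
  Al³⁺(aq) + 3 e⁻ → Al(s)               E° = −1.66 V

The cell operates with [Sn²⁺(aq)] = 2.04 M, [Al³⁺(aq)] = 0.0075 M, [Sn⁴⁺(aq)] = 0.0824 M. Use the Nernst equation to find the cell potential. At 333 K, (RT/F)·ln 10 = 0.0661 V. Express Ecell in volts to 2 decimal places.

+1.82 V

Since E°(Sn⁴⁺/Sn²⁺) > E°(Al³⁺/Al), Sn⁴⁺/Sn²⁺ serves as the cathode.
The standard potential is +0.16 − (−1.66) = +1.82 V and the balanced reaction transfers n = 6 electrons.
The balanced reaction is 3 Sn⁴⁺(aq) + 2 Al(s) → 3 Sn²⁺(aq) + 2 Al³⁺(aq), so Q = ([Sn²⁺(aq)]^3·[Al³⁺(aq)]^2) / [Sn⁴⁺(aq)]^3 = 0.854 and log Q = −0.069.
Applying E = E° − (RT ln10/nF)·log Q gives +1.82 − (0.0661/6)(−0.069) = +1.82 V.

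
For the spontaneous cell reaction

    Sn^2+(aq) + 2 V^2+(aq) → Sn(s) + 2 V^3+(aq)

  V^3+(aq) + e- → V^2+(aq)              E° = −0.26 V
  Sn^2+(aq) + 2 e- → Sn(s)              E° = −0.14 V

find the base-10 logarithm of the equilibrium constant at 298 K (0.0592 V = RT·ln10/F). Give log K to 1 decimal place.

The Sn²⁺/Sn couple is reduced (cathode); E°cell = −0.14 − (−0.26) = +0.12 V with n = 2.
At equilibrium E = 0, so log K = nE°cell / 0.0592 = (2)(+0.12) / 0.0592 = 4.1.

log K = 4.1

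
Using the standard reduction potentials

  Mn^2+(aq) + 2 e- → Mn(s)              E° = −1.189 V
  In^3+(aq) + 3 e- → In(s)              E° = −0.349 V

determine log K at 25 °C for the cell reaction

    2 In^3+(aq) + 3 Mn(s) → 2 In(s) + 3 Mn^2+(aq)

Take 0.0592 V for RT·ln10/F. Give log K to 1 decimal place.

The In³⁺/In couple is reduced (cathode); E°cell = −0.349 − (−1.189) = +0.840 V with n = 6.
At equilibrium E = 0, so log K = nE°cell / 0.0592 = (6)(+0.840) / 0.0592 = 85.1.

log K = 85.1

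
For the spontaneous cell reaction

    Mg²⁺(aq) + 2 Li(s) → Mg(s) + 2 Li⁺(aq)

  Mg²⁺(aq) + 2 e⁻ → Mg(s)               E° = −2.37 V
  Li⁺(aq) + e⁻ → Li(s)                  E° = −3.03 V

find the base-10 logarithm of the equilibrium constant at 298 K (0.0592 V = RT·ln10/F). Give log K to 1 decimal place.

The Mg²⁺/Mg couple is reduced (cathode); E°cell = −2.37 − (−3.03) = +0.66 V with n = 2.
At equilibrium E = 0, so log K = nE°cell / 0.0592 = (2)(+0.66) / 0.0592 = 22.3.

log K = 22.3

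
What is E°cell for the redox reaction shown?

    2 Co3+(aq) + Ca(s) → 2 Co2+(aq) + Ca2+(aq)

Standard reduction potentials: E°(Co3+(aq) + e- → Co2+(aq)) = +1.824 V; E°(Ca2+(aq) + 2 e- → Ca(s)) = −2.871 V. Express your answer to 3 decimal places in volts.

+4.695 V

In the reaction as written, Co3+(aq) is reduced (cathode) and Ca2+(aq) is produced by oxidation at the anode.
E°cell = E°(cathode) − E°(anode) = +1.824 − (−2.871) = +4.695 V.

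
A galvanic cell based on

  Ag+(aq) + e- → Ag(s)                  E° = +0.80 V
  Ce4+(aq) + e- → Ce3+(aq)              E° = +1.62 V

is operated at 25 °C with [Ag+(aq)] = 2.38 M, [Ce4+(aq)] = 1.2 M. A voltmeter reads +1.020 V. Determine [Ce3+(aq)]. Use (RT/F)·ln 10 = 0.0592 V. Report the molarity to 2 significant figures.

0.00021 M

Ce⁴⁺/Ce³⁺ is the cathode (higher E°); E°cell = +1.62 − (+0.80) = +0.82 V with n = 1.
Rearranging E = E° − (0.0592/n)·log Q gives log Q = 1(+0.82 − (+1.020))/0.0592 = −3.378.
The balanced reaction is Ce4+(aq) + Ag(s) → Ce3+(aq) + Ag+(aq), so Q = ([Ce3+(aq)]·[Ag+(aq)]) / [Ce4+(aq)].
Solving for the unknown gives log [Ce3+(aq)] = −3.675, so [Ce3+(aq)] ≈ 0.00021 M.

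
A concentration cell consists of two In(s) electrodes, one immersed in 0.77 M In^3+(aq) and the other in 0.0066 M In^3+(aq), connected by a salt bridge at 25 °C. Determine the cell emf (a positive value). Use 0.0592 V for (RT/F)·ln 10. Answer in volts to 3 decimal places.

0.041 V

For a concentration cell E°cell = 0, since both electrodes use the same couple.
The compartment with the higher In^3+(aq) concentration (0.77 M) acts as the cathode; ions are reduced there and produced at the dilute (0.0066 M) anode.
With n = 3, Ecell = −(0.0592/3)·log([dilute]/[conc]) = −(0.0592/3)·log(0.0066/0.77) = +0.041 V.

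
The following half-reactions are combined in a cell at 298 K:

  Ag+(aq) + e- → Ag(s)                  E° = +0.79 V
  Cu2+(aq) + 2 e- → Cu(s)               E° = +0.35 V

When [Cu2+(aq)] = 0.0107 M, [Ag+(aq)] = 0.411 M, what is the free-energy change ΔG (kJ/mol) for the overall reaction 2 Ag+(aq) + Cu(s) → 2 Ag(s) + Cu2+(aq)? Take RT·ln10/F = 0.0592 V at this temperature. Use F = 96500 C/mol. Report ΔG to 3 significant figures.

E°cell = +0.79 − (+0.35) = +0.44 V; the balanced reaction transfers n = 2 electrons.
Q = [Cu2+(aq)] / [Ag+(aq)]^2 = 0.0633, so log Q = −1.198 and E = +0.44 − (0.0592/2)(−1.198) = +0.4755 V.
Then ΔG = −nFE = −2 × 96500 × +0.4755 J/mol = −91.8 kJ/mol.

−91.8 kJ/mol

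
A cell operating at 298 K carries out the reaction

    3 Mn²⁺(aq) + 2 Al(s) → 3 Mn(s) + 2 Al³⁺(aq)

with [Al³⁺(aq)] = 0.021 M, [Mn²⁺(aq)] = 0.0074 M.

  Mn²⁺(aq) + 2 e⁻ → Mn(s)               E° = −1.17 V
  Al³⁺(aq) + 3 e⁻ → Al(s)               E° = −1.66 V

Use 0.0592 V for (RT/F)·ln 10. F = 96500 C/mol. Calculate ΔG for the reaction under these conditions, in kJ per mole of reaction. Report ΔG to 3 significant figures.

The standard cell potential is −1.17 − (−1.66) = +0.49 V, with n = 6 electrons in the balanced equation.
Here Q = [Al³⁺(aq)]^2 / [Mn²⁺(aq)]^3 = 1.09×10^3 (log Q = 3.037), giving E = +0.49 − (0.0592/6)·(3.037) = +0.4600 V.
ΔG = −nFE = −(6)(96500)(+0.4600) J/mol = −266 kJ/mol.

−266 kJ/mol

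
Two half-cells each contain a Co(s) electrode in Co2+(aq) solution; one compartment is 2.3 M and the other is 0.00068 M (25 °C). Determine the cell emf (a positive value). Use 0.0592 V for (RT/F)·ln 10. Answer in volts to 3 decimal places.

For a concentration cell E°cell = 0, since both electrodes use the same couple.
The compartment with the higher Co2+(aq) concentration (2.3 M) acts as the cathode; ions are reduced there and produced at the dilute (0.00068 M) anode.
With n = 2, Ecell = −(0.0592/2)·log([dilute]/[conc]) = −(0.0592/2)·log(0.00068/2.3) = +0.104 V.

0.104 V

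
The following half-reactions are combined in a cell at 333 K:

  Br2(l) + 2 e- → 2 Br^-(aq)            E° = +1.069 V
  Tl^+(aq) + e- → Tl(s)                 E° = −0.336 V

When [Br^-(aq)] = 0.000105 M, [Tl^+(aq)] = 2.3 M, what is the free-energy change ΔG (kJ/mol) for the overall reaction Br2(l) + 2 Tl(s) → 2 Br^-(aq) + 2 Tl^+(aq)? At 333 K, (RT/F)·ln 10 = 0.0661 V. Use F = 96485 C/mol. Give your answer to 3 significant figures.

−317 kJ/mol

E°cell = +1.069 − (−0.336) = +1.405 V; the balanced reaction transfers n = 2 electrons.
Here Q = [Br^-(aq)]^2·[Tl^+(aq)]^2 = 5.83×10^−8 (log Q = −7.234), giving E = +1.405 − (0.0661/2)·(−7.234) = +1.6441 V.
Then ΔG = −nFE = −2 × 96485 × +1.6441 J/mol = −317 kJ/mol.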